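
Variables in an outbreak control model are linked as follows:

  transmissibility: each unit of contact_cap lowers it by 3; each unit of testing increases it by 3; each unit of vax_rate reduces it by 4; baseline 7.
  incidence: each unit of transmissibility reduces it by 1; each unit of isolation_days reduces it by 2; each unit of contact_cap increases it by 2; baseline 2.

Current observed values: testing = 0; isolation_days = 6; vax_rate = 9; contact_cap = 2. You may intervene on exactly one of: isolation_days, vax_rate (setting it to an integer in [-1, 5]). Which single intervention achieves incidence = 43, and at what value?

set isolation_days = -1

Intervening on isolation_days: with other inputs at their observed values, incidence = -2*isolation_days + 41. Solving for 43 gives isolation_days = -1, within [-1, 5].
Intervening on vax_rate: incidence = 4*vax_rate - 7. Reaching 43 requires vax_rate = 25/2, not an integer.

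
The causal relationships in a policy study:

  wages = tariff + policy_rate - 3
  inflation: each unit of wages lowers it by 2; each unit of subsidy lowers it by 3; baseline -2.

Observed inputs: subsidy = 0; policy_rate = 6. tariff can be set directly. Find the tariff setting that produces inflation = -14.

Substituting into the wages equation gives wages = tariff + 3.
This gives inflation = -2*tariff - 8.
Solve -2*tariff - 8 = -14: tariff = (-14 + 8) / -2 = 3.

tariff = 3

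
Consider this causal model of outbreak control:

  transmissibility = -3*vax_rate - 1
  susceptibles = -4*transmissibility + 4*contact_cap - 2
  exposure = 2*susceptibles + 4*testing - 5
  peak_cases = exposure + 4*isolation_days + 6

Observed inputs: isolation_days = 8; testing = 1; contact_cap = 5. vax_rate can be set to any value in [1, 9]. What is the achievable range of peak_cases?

105 to 297

Substituting into the susceptibles equation gives susceptibles = 12*vax_rate + 22.
This gives exposure = 24*vax_rate + 43.
Substituting into the peak_cases equation gives peak_cases = 24*vax_rate + 81.
Linear in vax_rate, so extremes are at the endpoints: vax_rate = 1 gives peak_cases = 105; vax_rate = 9 gives peak_cases = 297.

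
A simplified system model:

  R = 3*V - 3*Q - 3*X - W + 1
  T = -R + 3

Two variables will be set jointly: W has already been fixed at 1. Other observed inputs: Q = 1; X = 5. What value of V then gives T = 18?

V = 1

With W held at 1:
Substituting into the R equation gives R = 3*V - 18.
Substituting into the T equation gives T = -3*V + 21.
Solve -3*V + 21 = 18: V = (18 - 21) / -3 = 1.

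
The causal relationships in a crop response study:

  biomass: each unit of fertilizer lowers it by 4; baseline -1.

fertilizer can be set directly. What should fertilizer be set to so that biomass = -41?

Solve -4*fertilizer - 1 = -41: fertilizer = (-41 + 1) / -4 = 10.

fertilizer = 10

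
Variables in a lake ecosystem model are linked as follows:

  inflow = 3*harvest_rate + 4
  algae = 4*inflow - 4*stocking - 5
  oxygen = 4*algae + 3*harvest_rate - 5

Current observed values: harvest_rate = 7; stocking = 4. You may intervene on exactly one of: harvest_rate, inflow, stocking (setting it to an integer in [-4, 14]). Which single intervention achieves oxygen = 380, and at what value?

Intervening on harvest_rate: oxygen = 51*harvest_rate - 25. Reaching 380 requires harvest_rate = 135/17, not an integer.
Intervening on inflow: oxygen = 16*inflow - 68. Reaching 380 requires inflow = 28, outside [-4, 14].
Intervening on stocking: with other inputs at their observed values, oxygen = -16*stocking + 396. Solving for 380 gives stocking = 1, within [-4, 14].

set stocking = 1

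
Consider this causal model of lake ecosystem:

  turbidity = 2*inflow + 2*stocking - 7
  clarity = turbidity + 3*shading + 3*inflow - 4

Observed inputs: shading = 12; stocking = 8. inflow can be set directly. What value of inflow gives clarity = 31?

inflow = -2

Substituting into the turbidity equation gives turbidity = 2*inflow + 9.
Substituting into the clarity equation gives clarity = 5*inflow + 41.
Solve 5*inflow + 41 = 31: inflow = (31 - 41) / 5 = -2.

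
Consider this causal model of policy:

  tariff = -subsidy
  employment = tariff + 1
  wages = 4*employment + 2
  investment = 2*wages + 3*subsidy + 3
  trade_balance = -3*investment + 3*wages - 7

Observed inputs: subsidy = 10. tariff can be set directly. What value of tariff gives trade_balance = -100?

Intervening on tariff fixes its value directly, overriding its dependence on subsidy.
Substituting into the wages equation gives wages = 4*tariff + 6.
Substituting into the investment equation gives investment = 8*tariff + 45.
trade_balance becomes -12*tariff - 124.
Solve -12*tariff - 124 = -100: tariff = (-100 + 124) / -12 = -2.

tariff = -2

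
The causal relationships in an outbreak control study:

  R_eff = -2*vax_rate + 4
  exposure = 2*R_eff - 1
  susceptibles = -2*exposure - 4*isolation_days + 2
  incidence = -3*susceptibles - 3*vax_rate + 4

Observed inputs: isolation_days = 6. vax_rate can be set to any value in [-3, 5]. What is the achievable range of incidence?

-23 to 193

Substituting into the exposure equation gives exposure = -4*vax_rate + 7.
Substituting into the susceptibles equation gives susceptibles = 8*vax_rate - 36.
incidence becomes -27*vax_rate + 112.
Linear in vax_rate, so extremes are at the endpoints: vax_rate = -3 gives incidence = 193; vax_rate = 5 gives incidence = -23.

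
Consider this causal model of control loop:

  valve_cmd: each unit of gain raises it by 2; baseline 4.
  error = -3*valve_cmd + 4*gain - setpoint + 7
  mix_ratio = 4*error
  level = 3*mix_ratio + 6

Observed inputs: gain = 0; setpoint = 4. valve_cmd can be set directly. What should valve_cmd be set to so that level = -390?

valve_cmd = 12

Intervening on valve_cmd fixes its value directly, overriding its dependence on gain.
Substituting into the error equation gives error = -3*valve_cmd + 3.
Substituting into the mix_ratio equation gives mix_ratio = -12*valve_cmd + 12.
Substituting into the level equation gives level = -36*valve_cmd + 42.
Solve -36*valve_cmd + 42 = -390: valve_cmd = (-390 - 42) / -36 = 12.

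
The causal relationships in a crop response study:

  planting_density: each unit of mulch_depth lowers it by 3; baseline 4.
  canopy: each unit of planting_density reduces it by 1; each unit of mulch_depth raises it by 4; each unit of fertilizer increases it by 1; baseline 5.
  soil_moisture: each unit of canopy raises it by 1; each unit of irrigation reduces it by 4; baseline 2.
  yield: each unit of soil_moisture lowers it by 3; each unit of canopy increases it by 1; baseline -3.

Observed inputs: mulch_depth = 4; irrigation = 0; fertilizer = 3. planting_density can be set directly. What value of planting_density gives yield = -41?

planting_density = 8

Intervening on planting_density fixes its value directly, overriding its dependence on mulch_depth.
Substituting into the canopy equation gives canopy = -planting_density + 24.
Substituting into the soil_moisture equation gives soil_moisture = -planting_density + 26.
Substituting into the yield equation gives yield = 2*planting_density - 57.
Solve 2*planting_density - 57 = -41: planting_density = (-41 + 57) / 2 = 8.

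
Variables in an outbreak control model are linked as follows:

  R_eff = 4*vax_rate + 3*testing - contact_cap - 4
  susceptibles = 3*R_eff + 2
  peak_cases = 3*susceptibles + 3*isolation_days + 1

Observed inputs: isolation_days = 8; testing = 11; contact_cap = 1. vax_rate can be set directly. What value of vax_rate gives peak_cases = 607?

vax_rate = 9

Substituting into the R_eff equation gives R_eff = 4*vax_rate + 28.
Substituting into the susceptibles equation gives susceptibles = 12*vax_rate + 86.
Substituting into the peak_cases equation gives peak_cases = 36*vax_rate + 283.
Solve 36*vax_rate + 283 = 607: vax_rate = (607 - 283) / 36 = 9.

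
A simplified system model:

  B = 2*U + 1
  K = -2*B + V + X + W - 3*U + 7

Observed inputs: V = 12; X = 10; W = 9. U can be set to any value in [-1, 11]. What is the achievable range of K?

-41 to 43

Substituting into the K equation gives K = -7*U + 36.
Linear in U, so extremes are at the endpoints: U = -1 gives K = 43; U = 11 gives K = -41.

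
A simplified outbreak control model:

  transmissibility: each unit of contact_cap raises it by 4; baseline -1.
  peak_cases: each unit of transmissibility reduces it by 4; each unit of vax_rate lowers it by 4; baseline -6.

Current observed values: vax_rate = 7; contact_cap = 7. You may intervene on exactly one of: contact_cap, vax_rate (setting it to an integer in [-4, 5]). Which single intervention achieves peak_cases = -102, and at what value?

set vax_rate = -3

Intervening on contact_cap: peak_cases = -16*contact_cap - 30. Reaching -102 requires contact_cap = 9/2, not an integer.
Intervening on vax_rate: with other inputs at their observed values, peak_cases = -4*vax_rate - 114. Solving for -102 gives vax_rate = -3, within [-4, 5].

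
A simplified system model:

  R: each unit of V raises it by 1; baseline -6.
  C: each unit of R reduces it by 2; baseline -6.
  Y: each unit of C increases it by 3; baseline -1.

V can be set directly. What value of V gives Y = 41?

V = -4

Substituting into the C equation gives C = -2*V + 6.
This gives Y = -6*V + 17.
Solve -6*V + 17 = 41: V = (41 - 17) / -6 = -4.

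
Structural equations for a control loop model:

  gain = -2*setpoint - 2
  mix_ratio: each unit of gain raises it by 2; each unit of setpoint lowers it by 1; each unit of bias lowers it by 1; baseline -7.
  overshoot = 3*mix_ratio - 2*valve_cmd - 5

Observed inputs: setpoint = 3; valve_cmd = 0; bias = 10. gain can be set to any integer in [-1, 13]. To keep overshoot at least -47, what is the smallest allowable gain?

gain = 3

Intervening on gain fixes its value directly, overriding its dependence on setpoint.
Substituting into the mix_ratio equation gives mix_ratio = 2*gain - 20.
Substituting into the overshoot equation gives overshoot = 6*gain - 65.
Require 6*gain - 65 ≥ -47, so gain ≥ 3.
The smallest integer in [-1, 13] satisfying this is 3.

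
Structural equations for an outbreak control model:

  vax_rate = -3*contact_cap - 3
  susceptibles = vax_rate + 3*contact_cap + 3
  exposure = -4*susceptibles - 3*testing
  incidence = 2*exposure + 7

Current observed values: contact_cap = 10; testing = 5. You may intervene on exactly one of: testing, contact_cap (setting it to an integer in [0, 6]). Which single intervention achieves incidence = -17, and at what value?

set testing = 4

Intervening on testing: with other inputs at their observed values, incidence = -6*testing + 7. Solving for -17 gives testing = 4, within [0, 6].
Intervening on contact_cap: the paths from contact_cap to incidence cancel (net effect zero), leaving incidence = -23; -17 is unreachable this way.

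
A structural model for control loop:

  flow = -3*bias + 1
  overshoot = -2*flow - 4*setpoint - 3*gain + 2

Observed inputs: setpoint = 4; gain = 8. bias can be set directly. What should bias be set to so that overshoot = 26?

bias = 11

Substituting into the overshoot equation gives overshoot = 6*bias - 40.
Solve 6*bias - 40 = 26: bias = (26 + 40) / 6 = 11.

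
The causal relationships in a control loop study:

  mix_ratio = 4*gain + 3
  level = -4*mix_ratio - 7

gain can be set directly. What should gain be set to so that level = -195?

gain = 11

Substituting into the level equation gives level = -16*gain - 19.
Solve -16*gain - 19 = -195: gain = (-195 + 19) / -16 = 11.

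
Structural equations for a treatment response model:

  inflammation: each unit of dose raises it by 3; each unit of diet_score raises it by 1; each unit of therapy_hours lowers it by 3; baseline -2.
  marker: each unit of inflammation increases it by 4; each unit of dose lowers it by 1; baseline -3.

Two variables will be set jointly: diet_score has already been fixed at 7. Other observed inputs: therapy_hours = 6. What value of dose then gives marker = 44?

With diet_score held at 7:
Substituting into the inflammation equation gives inflammation = 3*dose - 13.
Substituting into the marker equation gives marker = 11*dose - 55.
Solve 11*dose - 55 = 44: dose = (44 + 55) / 11 = 9.

dose = 9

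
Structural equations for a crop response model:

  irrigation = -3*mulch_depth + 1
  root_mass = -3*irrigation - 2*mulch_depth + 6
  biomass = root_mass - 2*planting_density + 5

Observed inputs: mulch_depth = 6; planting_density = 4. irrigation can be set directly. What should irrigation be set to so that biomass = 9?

Intervening on irrigation fixes its value directly, overriding its dependence on mulch_depth.
Substituting into the root_mass equation gives root_mass = -3*irrigation - 6.
Substituting into the biomass equation gives biomass = -3*irrigation - 9.
Solve -3*irrigation - 9 = 9: irrigation = (9 + 9) / -3 = -6.

irrigation = -6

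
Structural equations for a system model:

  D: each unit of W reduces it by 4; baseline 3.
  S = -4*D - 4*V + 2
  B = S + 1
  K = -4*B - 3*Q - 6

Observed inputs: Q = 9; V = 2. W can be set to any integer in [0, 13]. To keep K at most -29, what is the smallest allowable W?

W = 1

Substituting into the S equation gives S = 16*W - 18.
This gives B = 16*W - 17.
Substituting into the K equation gives K = -64*W + 35.
Require -64*W + 35 ≤ -29, so W ≥ 1.
The smallest integer in [0, 13] satisfying this is 1.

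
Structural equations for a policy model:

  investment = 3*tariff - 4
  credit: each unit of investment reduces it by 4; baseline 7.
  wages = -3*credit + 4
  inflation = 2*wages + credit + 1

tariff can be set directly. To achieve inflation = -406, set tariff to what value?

tariff = -5

Substituting into the credit equation gives credit = -12*tariff + 23.
So wages = 36*tariff - 65.
Substituting into the inflation equation gives inflation = 60*tariff - 106.
Solve 60*tariff - 106 = -406: tariff = (-406 + 106) / 60 = -5.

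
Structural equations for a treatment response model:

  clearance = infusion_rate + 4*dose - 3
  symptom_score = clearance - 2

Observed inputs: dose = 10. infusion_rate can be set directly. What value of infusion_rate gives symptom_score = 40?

infusion_rate = 5

Substituting into the clearance equation gives clearance = infusion_rate + 37.
So symptom_score = infusion_rate + 35.
Solve infusion_rate + 35 = 40: infusion_rate = (40 - 35) / 1 = 5.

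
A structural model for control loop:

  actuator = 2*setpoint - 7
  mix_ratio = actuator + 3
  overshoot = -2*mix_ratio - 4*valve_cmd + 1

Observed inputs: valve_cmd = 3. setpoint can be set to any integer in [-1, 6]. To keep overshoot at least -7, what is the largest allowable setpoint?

setpoint = 1

Substituting into the mix_ratio equation gives mix_ratio = 2*setpoint - 4.
Substituting into the overshoot equation gives overshoot = -4*setpoint - 3.
Require -4*setpoint - 3 ≥ -7, so setpoint ≤ 1.
The largest integer in [-1, 6] satisfying this is 1.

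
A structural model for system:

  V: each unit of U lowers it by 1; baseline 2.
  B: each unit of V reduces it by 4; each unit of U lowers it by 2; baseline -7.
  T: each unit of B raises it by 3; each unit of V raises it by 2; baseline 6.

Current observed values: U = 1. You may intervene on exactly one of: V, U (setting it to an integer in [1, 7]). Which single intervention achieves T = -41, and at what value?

set V = 2

Intervening on V: with other inputs at their observed values, T = -10*V - 21. Solving for -41 gives V = 2, within [1, 7].
Intervening on U: T = 4*U - 35. Reaching -41 requires U = -3/2, not an integer.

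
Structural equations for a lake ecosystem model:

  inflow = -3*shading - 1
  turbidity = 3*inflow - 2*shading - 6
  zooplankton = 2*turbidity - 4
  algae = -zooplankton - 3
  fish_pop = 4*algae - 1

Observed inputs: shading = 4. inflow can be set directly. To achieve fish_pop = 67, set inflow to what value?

Intervening on inflow fixes its value directly, overriding its dependence on shading.
Substituting into the turbidity equation gives turbidity = 3*inflow - 14.
Substituting into the zooplankton equation gives zooplankton = 6*inflow - 32.
So algae = -6*inflow + 29.
fish_pop becomes -24*inflow + 115.
Solve -24*inflow + 115 = 67: inflow = (67 - 115) / -24 = 2.

inflow = 2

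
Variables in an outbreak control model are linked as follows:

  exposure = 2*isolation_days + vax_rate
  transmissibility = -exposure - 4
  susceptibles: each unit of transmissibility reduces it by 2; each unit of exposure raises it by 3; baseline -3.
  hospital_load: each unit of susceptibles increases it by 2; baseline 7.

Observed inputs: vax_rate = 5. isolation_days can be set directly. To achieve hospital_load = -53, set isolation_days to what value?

isolation_days = -6

Substituting into the exposure equation gives exposure = 2*isolation_days + 5.
transmissibility becomes -2*isolation_days - 9.
Substituting into the susceptibles equation gives susceptibles = 10*isolation_days + 30.
This gives hospital_load = 20*isolation_days + 67.
Solve 20*isolation_days + 67 = -53: isolation_days = (-53 - 67) / 20 = -6.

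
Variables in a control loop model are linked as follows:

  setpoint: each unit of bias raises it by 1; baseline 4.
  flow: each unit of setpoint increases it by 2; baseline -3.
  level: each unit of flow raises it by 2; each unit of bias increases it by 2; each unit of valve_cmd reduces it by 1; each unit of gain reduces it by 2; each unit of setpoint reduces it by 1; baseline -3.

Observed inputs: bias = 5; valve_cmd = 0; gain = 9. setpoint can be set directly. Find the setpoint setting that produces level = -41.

Intervening on setpoint fixes its value directly, overriding its dependence on bias.
Substituting into the level equation gives level = 3*setpoint - 17.
Solve 3*setpoint - 17 = -41: setpoint = (-41 + 17) / 3 = -8.

setpoint = -8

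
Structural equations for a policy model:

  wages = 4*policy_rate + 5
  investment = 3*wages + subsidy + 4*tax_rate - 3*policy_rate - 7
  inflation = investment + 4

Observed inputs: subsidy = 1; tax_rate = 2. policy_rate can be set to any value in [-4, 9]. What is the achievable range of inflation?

-15 to 102

Substituting into the investment equation gives investment = 9*policy_rate + 17.
So inflation = 9*policy_rate + 21.
Linear in policy_rate, so extremes are at the endpoints: policy_rate = -4 gives inflation = -15; policy_rate = 9 gives inflation = 102.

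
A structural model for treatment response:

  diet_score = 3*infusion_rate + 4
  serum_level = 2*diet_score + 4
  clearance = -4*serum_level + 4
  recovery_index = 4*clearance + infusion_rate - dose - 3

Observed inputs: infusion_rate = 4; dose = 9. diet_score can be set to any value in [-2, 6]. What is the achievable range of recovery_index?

-248 to 8

Intervening on diet_score fixes its value directly, overriding its dependence on infusion_rate.
Substituting into the clearance equation gives clearance = -8*diet_score - 12.
Substituting into the recovery_index equation gives recovery_index = -32*diet_score - 56.
Linear in diet_score, so extremes are at the endpoints: diet_score = -2 gives recovery_index = 8; diet_score = 6 gives recovery_index = -248.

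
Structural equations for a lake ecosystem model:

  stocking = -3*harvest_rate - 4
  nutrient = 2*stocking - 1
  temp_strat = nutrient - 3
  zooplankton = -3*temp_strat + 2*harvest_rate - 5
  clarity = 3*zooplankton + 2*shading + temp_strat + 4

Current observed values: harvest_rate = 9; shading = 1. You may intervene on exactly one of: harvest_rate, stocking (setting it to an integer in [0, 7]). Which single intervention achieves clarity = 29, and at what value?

Intervening on harvest_rate: clarity = 54*harvest_rate + 87. Reaching 29 requires harvest_rate = -29/27, not an integer.
Intervening on stocking: with other inputs at their observed values, clarity = -16*stocking + 77. Solving for 29 gives stocking = 3, within [0, 7].

set stocking = 3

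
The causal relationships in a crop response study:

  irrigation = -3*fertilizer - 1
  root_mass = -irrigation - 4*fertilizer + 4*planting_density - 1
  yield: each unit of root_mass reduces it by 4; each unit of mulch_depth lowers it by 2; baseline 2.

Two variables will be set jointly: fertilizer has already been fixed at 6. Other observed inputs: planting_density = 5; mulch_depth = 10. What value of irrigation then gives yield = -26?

irrigation = -7

With fertilizer held at 6:
Intervening on irrigation fixes its value directly, overriding its dependence on fertilizer.
Substituting into the root_mass equation gives root_mass = -irrigation - 5.
yield becomes 4*irrigation + 2.
Solve 4*irrigation + 2 = -26: irrigation = (-26 - 2) / 4 = -7.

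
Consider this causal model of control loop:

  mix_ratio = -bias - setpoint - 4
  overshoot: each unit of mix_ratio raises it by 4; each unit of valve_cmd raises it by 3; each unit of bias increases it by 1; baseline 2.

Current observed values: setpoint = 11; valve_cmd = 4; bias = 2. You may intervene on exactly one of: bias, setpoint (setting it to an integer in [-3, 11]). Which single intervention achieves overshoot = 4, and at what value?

set setpoint = -3

Intervening on bias: overshoot = -3*bias - 46. Reaching 4 requires bias = -50/3, not an integer.
Intervening on setpoint: with other inputs at their observed values, overshoot = -4*setpoint - 8. Solving for 4 gives setpoint = -3, within [-3, 11].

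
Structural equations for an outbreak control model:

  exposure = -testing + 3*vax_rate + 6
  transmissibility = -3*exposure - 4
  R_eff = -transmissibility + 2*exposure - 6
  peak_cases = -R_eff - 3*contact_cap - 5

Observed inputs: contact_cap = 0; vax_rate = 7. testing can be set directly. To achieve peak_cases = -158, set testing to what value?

Substituting into the exposure equation gives exposure = -testing + 27.
This gives transmissibility = 3*testing - 85.
R_eff becomes -5*testing + 133.
This gives peak_cases = 5*testing - 138.
Solve 5*testing - 138 = -158: testing = (-158 + 138) / 5 = -4.

testing = -4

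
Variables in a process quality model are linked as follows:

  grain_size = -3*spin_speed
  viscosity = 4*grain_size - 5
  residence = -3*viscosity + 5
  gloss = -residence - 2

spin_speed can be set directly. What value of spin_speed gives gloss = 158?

Substituting into the viscosity equation gives viscosity = -12*spin_speed - 5.
Substituting into the residence equation gives residence = 36*spin_speed + 20.
Substituting into the gloss equation gives gloss = -36*spin_speed - 22.
Solve -36*spin_speed - 22 = 158: spin_speed = (158 + 22) / -36 = -5.

spin_speed = -5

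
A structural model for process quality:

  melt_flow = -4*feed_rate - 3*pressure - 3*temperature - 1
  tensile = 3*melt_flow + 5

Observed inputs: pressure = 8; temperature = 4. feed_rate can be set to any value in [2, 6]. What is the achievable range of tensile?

Substituting into the melt_flow equation gives melt_flow = -4*feed_rate - 37.
Substituting into the tensile equation gives tensile = -12*feed_rate - 106.
Linear in feed_rate, so extremes are at the endpoints: feed_rate = 2 gives tensile = -130; feed_rate = 6 gives tensile = -178.

-178 to -130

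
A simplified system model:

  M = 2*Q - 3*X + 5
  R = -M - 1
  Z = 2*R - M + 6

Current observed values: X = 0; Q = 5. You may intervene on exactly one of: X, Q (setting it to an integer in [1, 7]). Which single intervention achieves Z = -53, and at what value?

set Q = 7

Intervening on X: Z = 9*X - 41. Reaching -53 requires X = -4/3, not an integer.
Intervening on Q: with other inputs at their observed values, Z = -6*Q - 11. Solving for -53 gives Q = 7, within [1, 7].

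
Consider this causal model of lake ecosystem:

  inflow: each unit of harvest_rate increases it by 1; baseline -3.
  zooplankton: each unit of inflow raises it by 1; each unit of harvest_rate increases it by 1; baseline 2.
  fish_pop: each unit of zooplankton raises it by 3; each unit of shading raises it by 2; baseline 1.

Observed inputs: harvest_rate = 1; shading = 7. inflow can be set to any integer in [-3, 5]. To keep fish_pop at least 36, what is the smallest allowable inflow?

Intervening on inflow fixes its value directly, overriding its dependence on harvest_rate.
Substituting into the zooplankton equation gives zooplankton = inflow + 3.
fish_pop becomes 3*inflow + 24.
Require 3*inflow + 24 ≥ 36, so inflow ≥ 4.
The smallest integer in [-3, 5] satisfying this is 4.

inflow = 4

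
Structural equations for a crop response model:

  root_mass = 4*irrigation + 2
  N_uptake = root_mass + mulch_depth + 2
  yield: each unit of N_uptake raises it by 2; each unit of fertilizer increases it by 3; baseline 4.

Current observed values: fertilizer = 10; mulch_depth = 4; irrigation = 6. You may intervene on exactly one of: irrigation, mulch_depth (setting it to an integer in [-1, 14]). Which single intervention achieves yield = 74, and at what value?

set irrigation = 3

Intervening on irrigation: with other inputs at their observed values, yield = 8*irrigation + 50. Solving for 74 gives irrigation = 3, within [-1, 14].
Intervening on mulch_depth: yield = 2*mulch_depth + 90. Reaching 74 requires mulch_depth = -8, outside [-1, 14].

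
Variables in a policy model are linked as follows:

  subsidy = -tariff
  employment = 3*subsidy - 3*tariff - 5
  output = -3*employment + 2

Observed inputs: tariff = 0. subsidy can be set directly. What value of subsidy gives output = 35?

Intervening on subsidy fixes its value directly, overriding its dependence on tariff.
Substituting into the employment equation gives employment = 3*subsidy - 5.
This gives output = -9*subsidy + 17.
Solve -9*subsidy + 17 = 35: subsidy = (35 - 17) / -9 = -2.

subsidy = -2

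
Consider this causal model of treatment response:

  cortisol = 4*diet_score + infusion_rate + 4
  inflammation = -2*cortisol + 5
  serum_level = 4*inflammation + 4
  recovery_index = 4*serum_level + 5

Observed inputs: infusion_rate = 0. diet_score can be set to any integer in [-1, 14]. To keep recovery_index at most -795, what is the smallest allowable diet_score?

Substituting into the cortisol equation gives cortisol = 4*diet_score + 4.
This gives inflammation = -8*diet_score - 3.
serum_level becomes -32*diet_score - 8.
recovery_index becomes -128*diet_score - 27.
Require -128*diet_score - 27 ≤ -795, so diet_score ≥ 6.
The smallest integer in [-1, 14] satisfying this is 6.

diet_score = 6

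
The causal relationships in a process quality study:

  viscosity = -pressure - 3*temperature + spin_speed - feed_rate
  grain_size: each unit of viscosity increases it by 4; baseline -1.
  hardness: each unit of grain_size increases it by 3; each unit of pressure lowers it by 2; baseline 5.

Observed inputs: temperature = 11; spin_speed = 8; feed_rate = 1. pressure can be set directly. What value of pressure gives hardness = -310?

Substituting into the viscosity equation gives viscosity = -pressure - 26.
Substituting into the grain_size equation gives grain_size = -4*pressure - 105.
Substituting into the hardness equation gives hardness = -14*pressure - 310.
Solve -14*pressure - 310 = -310: pressure = (-310 + 310) / -14 = 0.

pressure = 0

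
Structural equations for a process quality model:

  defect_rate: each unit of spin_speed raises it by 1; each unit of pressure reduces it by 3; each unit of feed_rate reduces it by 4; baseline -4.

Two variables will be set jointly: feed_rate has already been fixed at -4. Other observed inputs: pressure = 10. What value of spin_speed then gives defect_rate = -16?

spin_speed = 2

With feed_rate held at -4:
Substituting into the defect_rate equation gives defect_rate = spin_speed - 18.
Solve spin_speed - 18 = -16: spin_speed = (-16 + 18) / 1 = 2.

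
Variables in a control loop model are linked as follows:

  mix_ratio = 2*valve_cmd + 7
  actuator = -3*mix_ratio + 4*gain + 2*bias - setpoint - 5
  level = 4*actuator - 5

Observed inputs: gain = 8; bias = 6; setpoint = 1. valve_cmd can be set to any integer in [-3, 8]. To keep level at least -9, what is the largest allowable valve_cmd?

Substituting into the actuator equation gives actuator = -6*valve_cmd + 17.
level becomes -24*valve_cmd + 63.
Require -24*valve_cmd + 63 ≥ -9, so valve_cmd ≤ 3.
The largest integer in [-3, 8] satisfying this is 3.

valve_cmd = 3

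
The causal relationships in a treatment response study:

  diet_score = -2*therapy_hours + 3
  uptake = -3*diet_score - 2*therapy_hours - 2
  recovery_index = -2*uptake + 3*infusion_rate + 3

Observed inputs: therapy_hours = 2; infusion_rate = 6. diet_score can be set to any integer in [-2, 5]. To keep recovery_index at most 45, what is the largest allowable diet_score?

diet_score = 2

Intervening on diet_score fixes its value directly, overriding its dependence on therapy_hours.
Substituting into the uptake equation gives uptake = -3*diet_score - 6.
recovery_index becomes 6*diet_score + 33.
Require 6*diet_score + 33 ≤ 45, so diet_score ≤ 2.
The largest integer in [-2, 5] satisfying this is 2.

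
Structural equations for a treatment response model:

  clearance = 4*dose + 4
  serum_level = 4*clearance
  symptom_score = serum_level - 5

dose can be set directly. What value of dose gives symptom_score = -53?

Substituting into the serum_level equation gives serum_level = 16*dose + 16.
Substituting into the symptom_score equation gives symptom_score = 16*dose + 11.
Solve 16*dose + 11 = -53: dose = (-53 - 11) / 16 = -4.

dose = -4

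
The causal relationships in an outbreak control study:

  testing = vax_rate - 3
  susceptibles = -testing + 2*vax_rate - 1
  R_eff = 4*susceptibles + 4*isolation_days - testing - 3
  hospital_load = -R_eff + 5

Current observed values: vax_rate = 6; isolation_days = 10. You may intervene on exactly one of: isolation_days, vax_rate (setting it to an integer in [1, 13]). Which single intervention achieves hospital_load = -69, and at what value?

set isolation_days = 12

Intervening on isolation_days: with other inputs at their observed values, hospital_load = -4*isolation_days - 21. Solving for -69 gives isolation_days = 12, within [1, 13].
Intervening on vax_rate: hospital_load = -3*vax_rate - 43. Reaching -69 requires vax_rate = 26/3, not an integer.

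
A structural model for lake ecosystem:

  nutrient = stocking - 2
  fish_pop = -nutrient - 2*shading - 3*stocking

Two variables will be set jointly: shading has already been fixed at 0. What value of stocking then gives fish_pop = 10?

stocking = -2

With shading held at 0:
Substituting into the fish_pop equation gives fish_pop = -4*stocking + 2.
Solve -4*stocking + 2 = 10: stocking = (10 - 2) / -4 = -2.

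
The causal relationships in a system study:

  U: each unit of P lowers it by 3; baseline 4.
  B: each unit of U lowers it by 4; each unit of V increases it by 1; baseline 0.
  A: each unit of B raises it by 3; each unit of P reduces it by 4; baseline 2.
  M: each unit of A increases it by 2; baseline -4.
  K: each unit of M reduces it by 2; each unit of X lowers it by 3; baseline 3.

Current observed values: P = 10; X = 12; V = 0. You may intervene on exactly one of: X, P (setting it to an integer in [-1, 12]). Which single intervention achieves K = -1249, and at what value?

set P = 11

Intervening on X: K = -3*X - 1085. Reaching -1249 requires X = 164/3, not an integer.
Intervening on P: with other inputs at their observed values, K = -128*P + 159. Solving for -1249 gives P = 11, within [-1, 12].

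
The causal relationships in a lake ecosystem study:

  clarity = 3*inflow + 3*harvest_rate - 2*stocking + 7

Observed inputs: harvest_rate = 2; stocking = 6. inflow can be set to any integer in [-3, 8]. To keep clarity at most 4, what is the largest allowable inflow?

Substituting into the clarity equation gives clarity = 3*inflow + 1.
Require 3*inflow + 1 ≤ 4, so inflow ≤ 1.
The largest integer in [-3, 8] satisfying this is 1.

inflow = 1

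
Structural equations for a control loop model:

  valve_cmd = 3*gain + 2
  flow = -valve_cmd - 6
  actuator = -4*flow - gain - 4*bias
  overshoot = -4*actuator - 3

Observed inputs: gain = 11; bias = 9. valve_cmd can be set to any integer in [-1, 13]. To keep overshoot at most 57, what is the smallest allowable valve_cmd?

Intervening on valve_cmd fixes its value directly, overriding its dependence on gain.
Substituting into the actuator equation gives actuator = 4*valve_cmd - 23.
Substituting into the overshoot equation gives overshoot = -16*valve_cmd + 89.
Require -16*valve_cmd + 89 ≤ 57, so valve_cmd ≥ 2.
The smallest integer in [-1, 13] satisfying this is 2.

valve_cmd = 2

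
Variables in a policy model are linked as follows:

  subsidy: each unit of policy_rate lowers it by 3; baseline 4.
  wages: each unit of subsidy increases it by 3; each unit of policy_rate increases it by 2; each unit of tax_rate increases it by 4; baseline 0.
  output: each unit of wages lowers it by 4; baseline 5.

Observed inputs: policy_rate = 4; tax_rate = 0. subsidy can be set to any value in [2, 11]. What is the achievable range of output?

Intervening on subsidy fixes its value directly, overriding its dependence on policy_rate.
Substituting into the wages equation gives wages = 3*subsidy + 8.
This gives output = -12*subsidy - 27.
Linear in subsidy, so extremes are at the endpoints: subsidy = 2 gives output = -51; subsidy = 11 gives output = -159.

-159 to -51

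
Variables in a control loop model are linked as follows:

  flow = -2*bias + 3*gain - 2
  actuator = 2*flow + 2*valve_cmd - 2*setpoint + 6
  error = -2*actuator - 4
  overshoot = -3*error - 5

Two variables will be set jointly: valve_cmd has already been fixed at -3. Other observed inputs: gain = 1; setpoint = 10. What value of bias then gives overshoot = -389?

With valve_cmd held at -3:
Substituting into the flow equation gives flow = -2*bias + 1.
So actuator = -4*bias - 18.
Substituting into the error equation gives error = 8*bias + 32.
Substituting into the overshoot equation gives overshoot = -24*bias - 101.
Solve -24*bias - 101 = -389: bias = (-389 + 101) / -24 = 12.

bias = 12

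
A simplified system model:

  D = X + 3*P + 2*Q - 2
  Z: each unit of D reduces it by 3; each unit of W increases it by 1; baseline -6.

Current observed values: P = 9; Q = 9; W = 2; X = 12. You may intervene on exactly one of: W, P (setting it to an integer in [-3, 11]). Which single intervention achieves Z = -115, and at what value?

set P = 3

Intervening on W: Z = W - 171. Reaching -115 requires W = 56, outside [-3, 11].
Intervening on P: with other inputs at their observed values, Z = -9*P - 88. Solving for -115 gives P = 3, within [-3, 11].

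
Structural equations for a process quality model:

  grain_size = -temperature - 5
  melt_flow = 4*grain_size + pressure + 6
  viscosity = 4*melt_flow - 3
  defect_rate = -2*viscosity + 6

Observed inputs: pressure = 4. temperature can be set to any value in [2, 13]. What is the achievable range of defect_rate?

Substituting into the melt_flow equation gives melt_flow = -4*temperature - 10.
This gives viscosity = -16*temperature - 43.
Substituting into the defect_rate equation gives defect_rate = 32*temperature + 92.
Linear in temperature, so extremes are at the endpoints: temperature = 2 gives defect_rate = 156; temperature = 13 gives defect_rate = 508.

156 to 508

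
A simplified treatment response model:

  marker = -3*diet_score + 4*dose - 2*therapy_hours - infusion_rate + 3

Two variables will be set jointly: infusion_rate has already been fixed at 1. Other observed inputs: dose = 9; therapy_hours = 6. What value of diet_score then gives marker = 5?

With infusion_rate held at 1:
Substituting into the marker equation gives marker = -3*diet_score + 26.
Solve -3*diet_score + 26 = 5: diet_score = (5 - 26) / -3 = 7.

diet_score = 7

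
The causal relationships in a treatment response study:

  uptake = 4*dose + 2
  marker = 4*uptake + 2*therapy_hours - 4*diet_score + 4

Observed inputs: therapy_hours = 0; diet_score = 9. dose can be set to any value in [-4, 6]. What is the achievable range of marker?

Substituting into the marker equation gives marker = 16*dose - 24.
Linear in dose, so extremes are at the endpoints: dose = -4 gives marker = -88; dose = 6 gives marker = 72.

-88 to 72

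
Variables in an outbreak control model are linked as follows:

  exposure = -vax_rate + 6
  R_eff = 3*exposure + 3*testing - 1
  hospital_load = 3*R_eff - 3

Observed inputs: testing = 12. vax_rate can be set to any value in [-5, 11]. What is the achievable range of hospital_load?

57 to 201

Substituting into the R_eff equation gives R_eff = -3*vax_rate + 53.
hospital_load becomes -9*vax_rate + 156.
Linear in vax_rate, so extremes are at the endpoints: vax_rate = -5 gives hospital_load = 201; vax_rate = 11 gives hospital_load = 57.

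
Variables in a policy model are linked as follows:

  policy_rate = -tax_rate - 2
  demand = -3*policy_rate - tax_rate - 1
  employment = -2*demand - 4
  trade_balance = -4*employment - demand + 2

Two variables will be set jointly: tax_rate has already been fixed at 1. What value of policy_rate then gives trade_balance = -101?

policy_rate = 5

With tax_rate held at 1:
Intervening on policy_rate fixes its value directly, overriding its dependence on tax_rate.
Substituting into the demand equation gives demand = -3*policy_rate - 2.
Substituting into the employment equation gives employment = 6*policy_rate.
trade_balance becomes -21*policy_rate + 4.
Solve -21*policy_rate + 4 = -101: policy_rate = (-101 - 4) / -21 = 5.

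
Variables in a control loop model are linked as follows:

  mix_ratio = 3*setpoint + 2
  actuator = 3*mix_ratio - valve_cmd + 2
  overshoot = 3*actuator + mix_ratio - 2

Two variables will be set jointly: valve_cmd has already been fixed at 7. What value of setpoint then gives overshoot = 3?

With valve_cmd held at 7:
Substituting into the actuator equation gives actuator = 9*setpoint + 1.
Substituting into the overshoot equation gives overshoot = 30*setpoint + 3.
Solve 30*setpoint + 3 = 3: setpoint = (3 - 3) / 30 = 0.

setpoint = 0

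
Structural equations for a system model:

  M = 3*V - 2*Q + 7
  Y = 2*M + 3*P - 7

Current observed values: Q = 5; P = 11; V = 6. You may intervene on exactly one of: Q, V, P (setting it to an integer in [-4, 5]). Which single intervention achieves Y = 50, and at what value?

set V = 5

Intervening on Q: Y = -4*Q + 76. Reaching 50 requires Q = 13/2, not an integer.
Intervening on V: with other inputs at their observed values, Y = 6*V + 20. Solving for 50 gives V = 5, within [-4, 5].
Intervening on P: Y = 3*P + 23. Reaching 50 requires P = 9, outside [-4, 5].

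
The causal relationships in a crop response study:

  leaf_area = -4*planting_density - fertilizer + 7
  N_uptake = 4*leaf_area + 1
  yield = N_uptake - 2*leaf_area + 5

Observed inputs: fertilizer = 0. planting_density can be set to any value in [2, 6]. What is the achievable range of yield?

-28 to 4

Substituting into the leaf_area equation gives leaf_area = -4*planting_density + 7.
N_uptake becomes -16*planting_density + 29.
Substituting into the yield equation gives yield = -8*planting_density + 20.
Linear in planting_density, so extremes are at the endpoints: planting_density = 2 gives yield = 4; planting_density = 6 gives yield = -28.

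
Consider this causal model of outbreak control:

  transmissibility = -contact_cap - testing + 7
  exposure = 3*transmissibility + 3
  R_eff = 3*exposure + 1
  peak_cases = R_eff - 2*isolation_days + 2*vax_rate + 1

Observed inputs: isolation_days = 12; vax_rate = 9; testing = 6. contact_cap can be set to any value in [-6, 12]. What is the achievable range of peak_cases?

Substituting into the transmissibility equation gives transmissibility = -contact_cap + 1.
This gives exposure = -3*contact_cap + 6.
Substituting into the R_eff equation gives R_eff = -9*contact_cap + 19.
This gives peak_cases = -9*contact_cap + 14.
Linear in contact_cap, so extremes are at the endpoints: contact_cap = -6 gives peak_cases = 68; contact_cap = 12 gives peak_cases = -94.

-94 to 68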